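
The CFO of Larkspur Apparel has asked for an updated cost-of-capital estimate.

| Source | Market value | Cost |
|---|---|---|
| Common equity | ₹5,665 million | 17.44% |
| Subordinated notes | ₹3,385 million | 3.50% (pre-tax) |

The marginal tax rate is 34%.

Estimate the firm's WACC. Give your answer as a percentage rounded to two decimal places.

11.78%

Total capital V = 5665 + 3385 = 9050.
Equity: weight = 5665/9050 = 0.6260; cost = 17.44%.
Subordinated notes: weight = 3385/9050 = 0.3740; after-tax cost = 3.5% × (1 − 34%) = 2.3100%.
WACC = 0.6260 × 17.4400% + 0.3740 × 2.3100% = 11.7809%.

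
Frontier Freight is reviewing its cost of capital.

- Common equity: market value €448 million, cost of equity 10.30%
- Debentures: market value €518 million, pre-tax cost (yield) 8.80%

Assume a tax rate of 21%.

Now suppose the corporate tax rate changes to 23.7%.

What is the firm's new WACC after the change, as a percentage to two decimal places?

8.38%

After the change:
Total capital V = 448 + 518 = 966.
Equity: weight = 448/966 = 0.4638; cost = 10.3%.
Debentures: weight = 518/966 = 0.5362; after-tax cost = 8.8% × (1 − 23.7%) = 6.7144%.
WACC = 0.4638 × 10.3000% + 0.5362 × 6.7144% = 8.3773%.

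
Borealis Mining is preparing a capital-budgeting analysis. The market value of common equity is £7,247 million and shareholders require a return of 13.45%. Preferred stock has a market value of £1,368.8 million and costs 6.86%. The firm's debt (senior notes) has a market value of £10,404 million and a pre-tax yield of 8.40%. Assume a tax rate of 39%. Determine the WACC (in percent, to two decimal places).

8.42%

Total capital V = 7247 + 1368.8 + 10404 = 19019.8.
Equity: weight = 7247/19019.8 = 0.3810; cost = 13.45%.
Preferred: weight = 1368.8/19019.8 = 0.0720; cost = 6.86%.
Senior notes: weight = 10404/19019.8 = 0.5470; after-tax cost = 8.4% × (1 − 39%) = 5.1240%.
WACC = 0.3810 × 13.4500% + 0.0720 × 6.8600% + 0.5470 × 5.1240% = 8.4213%.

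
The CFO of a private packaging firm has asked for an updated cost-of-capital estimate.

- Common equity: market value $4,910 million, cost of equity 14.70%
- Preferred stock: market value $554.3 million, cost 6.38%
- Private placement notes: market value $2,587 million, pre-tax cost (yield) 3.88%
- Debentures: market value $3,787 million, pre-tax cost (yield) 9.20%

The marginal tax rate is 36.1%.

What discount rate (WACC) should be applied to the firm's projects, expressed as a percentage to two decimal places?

Total capital V = 4910 + 554.3 + 2587 + 3787 = 11838.3.
Equity: weight = 4910/11838.3 = 0.4148; cost = 14.7%.
Preferred: weight = 554.3/11838.3 = 0.0468; cost = 6.38%.
Private placement notes: weight = 2587/11838.3 = 0.2185; after-tax cost = 3.88% × (1 − 36.1%) = 2.4793%.
Debentures: weight = 3787/11838.3 = 0.3199; after-tax cost = 9.2% × (1 − 36.1%) = 5.8788%.
WACC = 0.4148 × 14.7000% + 0.0468 × 6.3800% + 0.2185 × 2.4793% + 0.3199 × 5.8788% = 8.8180%.

8.82%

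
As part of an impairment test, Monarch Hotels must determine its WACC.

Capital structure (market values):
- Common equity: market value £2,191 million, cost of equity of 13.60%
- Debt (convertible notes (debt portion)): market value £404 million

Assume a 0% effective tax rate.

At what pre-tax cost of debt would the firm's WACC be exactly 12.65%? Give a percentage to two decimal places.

Total capital V = 2191 + 404 = 2595.
Equity weight = 2191/2595 = 0.8443.
Convertible notes (debt portion) weight = 404/2595 = 0.1557.
Equity contribution = 0.8443 × 13.6% = 11.4827%.
Remaining for debt = 12.65% − 11.4827% = 1.1673%.
Rd × (1 − 0%) × 0.1557 = 1.1673%  ⇒  Rd = 7.4979%.

7.50%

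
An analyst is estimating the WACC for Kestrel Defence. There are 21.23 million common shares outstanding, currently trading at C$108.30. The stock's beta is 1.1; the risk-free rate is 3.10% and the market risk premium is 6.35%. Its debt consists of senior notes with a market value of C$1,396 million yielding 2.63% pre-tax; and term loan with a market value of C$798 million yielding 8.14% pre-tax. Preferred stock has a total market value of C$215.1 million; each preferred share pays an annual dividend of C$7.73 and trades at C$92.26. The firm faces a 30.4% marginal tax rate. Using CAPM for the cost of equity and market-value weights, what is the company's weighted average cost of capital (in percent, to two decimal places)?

6.81%

Cost of equity via CAPM: Re = 3.1% + 1.1 × 6.35% = 10.0850%.
Cost of preferred: Rp = 7.73 / 92.26 = 8.3785%.
Market value of equity E = 108.3 × 21.23m = 2299.209m.
Total capital V = 2299.209 + 215.1 + 1396 + 798 = 4708.309.
Equity: weight = 2299.209/4708.309 = 0.4883; cost = 10.085%.
Preferred: weight = 215.1/4708.309 = 0.0457; cost = 8.3785%.
Senior notes: weight = 1396/4708.309 = 0.2965; after-tax cost = 2.63% × (1 − 30.4%) = 1.8305%.
Term loan: weight = 798/4708.309 = 0.1695; after-tax cost = 8.14% × (1 − 30.4%) = 5.6654%.
WACC = 0.4883 × 10.0850% + 0.0457 × 8.3785% + 0.2965 × 1.8305% + 0.1695 × 5.6654% = 6.8105%.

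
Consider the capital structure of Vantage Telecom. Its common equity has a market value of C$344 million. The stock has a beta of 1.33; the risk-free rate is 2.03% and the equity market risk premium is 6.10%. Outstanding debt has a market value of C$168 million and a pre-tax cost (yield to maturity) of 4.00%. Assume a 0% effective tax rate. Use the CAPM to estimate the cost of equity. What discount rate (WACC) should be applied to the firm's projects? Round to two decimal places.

8.13%

Cost of equity via CAPM: Re = 2.03% + 1.33 × 6.1% = 10.1430%.
Total capital V = 344 + 168 = 512.
Equity: weight = 344/512 = 0.6719; cost = 10.143%.
Debt: weight = 168/512 = 0.3281; after-tax cost = 4% × (1 − 0%) = 4.0000%.
WACC = 0.6719 × 10.1430% + 0.3281 × 4.0000% = 8.1273%.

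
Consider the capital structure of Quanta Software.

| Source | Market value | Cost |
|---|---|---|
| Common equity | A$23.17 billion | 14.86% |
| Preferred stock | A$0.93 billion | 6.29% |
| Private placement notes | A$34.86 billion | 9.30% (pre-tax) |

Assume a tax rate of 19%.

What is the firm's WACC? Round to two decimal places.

10.39%

Total capital V = 23.17 + 0.93 + 34.86 = 58.96.
Equity: weight = 23.17/58.96 = 0.3930; cost = 14.86%.
Preferred: weight = 0.93/58.96 = 0.0158; cost = 6.29%.
Private placement notes: weight = 34.86/58.96 = 0.5912; after-tax cost = 9.3% × (1 − 19%) = 7.5330%.
WACC = 0.3930 × 14.8600% + 0.0158 × 6.2900% + 0.5912 × 7.5330% = 10.3927%.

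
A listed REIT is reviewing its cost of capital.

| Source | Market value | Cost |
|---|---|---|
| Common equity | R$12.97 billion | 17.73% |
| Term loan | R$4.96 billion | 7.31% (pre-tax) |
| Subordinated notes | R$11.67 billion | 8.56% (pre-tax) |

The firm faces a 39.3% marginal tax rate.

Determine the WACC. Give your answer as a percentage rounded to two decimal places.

10.56%

Total capital V = 12.97 + 4.96 + 11.67 = 29.6.
Equity: weight = 12.97/29.6 = 0.4382; cost = 17.73%.
Term loan: weight = 4.96/29.6 = 0.1676; after-tax cost = 7.31% × (1 − 39.3%) = 4.4372%.
Subordinated notes: weight = 11.67/29.6 = 0.3943; after-tax cost = 8.56% × (1 − 39.3%) = 5.1959%.
WACC = 0.4382 × 17.7300% + 0.1676 × 4.4372% + 0.3943 × 5.1959% = 10.5609%.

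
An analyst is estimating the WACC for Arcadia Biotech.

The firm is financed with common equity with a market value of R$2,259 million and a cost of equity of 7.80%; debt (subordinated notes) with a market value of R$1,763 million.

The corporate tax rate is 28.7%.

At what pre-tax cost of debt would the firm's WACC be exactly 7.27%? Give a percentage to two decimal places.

9.24%

Total capital V = 2259 + 1763 = 4022.
Equity weight = 2259/4022 = 0.5617.
Subordinated notes weight = 1763/4022 = 0.4383.
Equity contribution = 0.5617 × 7.8% = 4.3810%.
Remaining for debt = 7.27% − 4.3810% = 2.8890%.
Rd × (1 − 28.7%) × 0.4383 = 2.8890%  ⇒  Rd = 9.2439%.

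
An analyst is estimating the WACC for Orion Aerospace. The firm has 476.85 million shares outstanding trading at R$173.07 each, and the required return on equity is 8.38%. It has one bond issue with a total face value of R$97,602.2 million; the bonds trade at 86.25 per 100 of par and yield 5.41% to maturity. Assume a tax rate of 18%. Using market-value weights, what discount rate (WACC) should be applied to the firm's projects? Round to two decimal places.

6.39%

Market value of equity E = 173.07 × 476.85m = 82528.4295m. Market value of debt D = 97602.2m × 86.25/100 = 84181.8975m.
Total capital V = 82528.4295 + 84181.8975 = 166710.327.
Equity: weight = 82528.4295/166710.327 = 0.4950; cost = 8.38%.
Bonds outstanding: weight = 84181.8975/166710.327 = 0.5050; after-tax cost = 5.41% × (1 − 18%) = 4.4362%.
WACC = 0.4950 × 8.3800% + 0.5050 × 4.4362% = 6.3885%.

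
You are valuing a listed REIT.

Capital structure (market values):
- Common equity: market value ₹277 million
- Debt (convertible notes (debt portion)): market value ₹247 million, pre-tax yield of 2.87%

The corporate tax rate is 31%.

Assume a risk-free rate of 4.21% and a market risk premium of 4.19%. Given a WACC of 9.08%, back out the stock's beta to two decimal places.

2.67

Total capital V = 277 + 247 = 524.
Equity weight = 277/524 = 0.5286.
Convertible notes (debt portion) weight = 247/524 = 0.4714.
Debt contribution = 0.4714 × 2.87% × (1 − 31%) = 0.9335%.
Required equity contribution = 9.08% − 0.9335% = 8.1465%  ⇒  Re = 15.4108%.
CAPM: 15.4108% = 4.21% + β × 4.19%  ⇒  β = 2.6732.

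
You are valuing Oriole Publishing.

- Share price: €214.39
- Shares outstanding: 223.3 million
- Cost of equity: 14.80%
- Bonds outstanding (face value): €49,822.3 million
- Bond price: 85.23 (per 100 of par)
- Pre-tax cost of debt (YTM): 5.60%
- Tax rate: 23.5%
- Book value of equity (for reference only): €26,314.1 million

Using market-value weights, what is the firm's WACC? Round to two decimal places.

Market value of equity E = 214.39 × 223.3m = 47873.287m. Market value of debt D = 49822.3m × 85.23/100 = 42463.54629m.
Total capital V = 47873.287 + 42463.54629 = 90336.83329.
Equity: weight = 47873.287/90336.83329 = 0.5299; cost = 14.8%.
Bonds outstanding: weight = 42463.54629/90336.83329 = 0.4701; after-tax cost = 5.6% × (1 − 23.5%) = 4.2840%.
WACC = 0.5299 × 14.8000% + 0.4701 × 4.2840% = 9.8569%.

9.86%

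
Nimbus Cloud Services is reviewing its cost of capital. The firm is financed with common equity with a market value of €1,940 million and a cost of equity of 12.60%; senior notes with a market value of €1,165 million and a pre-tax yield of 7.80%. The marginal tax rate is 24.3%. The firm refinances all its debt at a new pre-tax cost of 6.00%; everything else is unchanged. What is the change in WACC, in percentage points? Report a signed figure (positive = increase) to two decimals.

-0.51 pp

Current WACC:
Total capital V = 1940 + 1165 = 3105.
Equity: weight = 1940/3105 = 0.6248; cost = 12.6%.
Senior notes: weight = 1165/3105 = 0.3752; after-tax cost = 7.8% × (1 − 24.3%) = 5.9046%.
WACC = 0.6248 × 12.6000% + 0.3752 × 5.9046% = 10.0879%.
After the change:
Total capital V = 1940 + 1165 = 3105.
Equity: weight = 1940/3105 = 0.6248; cost = 12.6%.
Senior notes: weight = 1165/3105 = 0.3752; after-tax cost = 6% × (1 − 24.3%) = 4.5420%.
WACC = 0.6248 × 12.6000% + 0.3752 × 4.5420% = 9.5766%.
Change in WACC = 9.5766% − 10.0879% = -0.5112 pp.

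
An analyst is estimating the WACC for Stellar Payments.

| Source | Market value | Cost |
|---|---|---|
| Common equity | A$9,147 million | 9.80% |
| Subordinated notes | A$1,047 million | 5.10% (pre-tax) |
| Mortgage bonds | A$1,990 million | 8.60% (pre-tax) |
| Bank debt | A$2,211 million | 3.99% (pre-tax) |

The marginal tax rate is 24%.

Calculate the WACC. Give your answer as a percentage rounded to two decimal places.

7.88%

Total capital V = 9147 + 1047 + 1990 + 2211 = 14395.
Equity: weight = 9147/14395 = 0.6354; cost = 9.8%.
Subordinated notes: weight = 1047/14395 = 0.0727; after-tax cost = 5.1% × (1 − 24%) = 3.8760%.
Mortgage bonds: weight = 1990/14395 = 0.1382; after-tax cost = 8.6% × (1 − 24%) = 6.5360%.
Bank debt: weight = 2211/14395 = 0.1536; after-tax cost = 3.99% × (1 − 24%) = 3.0324%.
WACC = 0.6354 × 9.8000% + 0.0727 × 3.8760% + 0.1382 × 6.5360% + 0.1536 × 3.0324% = 7.8784%.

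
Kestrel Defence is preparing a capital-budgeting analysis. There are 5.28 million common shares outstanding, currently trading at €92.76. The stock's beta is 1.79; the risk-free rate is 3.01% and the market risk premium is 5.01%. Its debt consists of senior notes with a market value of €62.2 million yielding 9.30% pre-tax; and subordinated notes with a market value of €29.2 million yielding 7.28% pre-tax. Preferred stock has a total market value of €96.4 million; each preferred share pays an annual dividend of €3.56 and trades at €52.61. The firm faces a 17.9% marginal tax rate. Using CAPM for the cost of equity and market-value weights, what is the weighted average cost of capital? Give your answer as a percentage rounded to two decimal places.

10.58%

Cost of equity via CAPM: Re = 3.01% + 1.79 × 5.01% = 11.9779%.
Cost of preferred: Rp = 3.56 / 52.61 = 6.7668%.
Market value of equity E = 92.76 × 5.28m = 489.7728m.
Total capital V = 489.7728 + 96.4 + 62.2 + 29.2 = 677.5728.
Equity: weight = 489.7728/677.5728 = 0.7228; cost = 11.9779%.
Preferred: weight = 96.4/677.5728 = 0.1423; cost = 6.7668%.
Senior notes: weight = 62.2/677.5728 = 0.0918; after-tax cost = 9.3% × (1 − 17.9%) = 7.6353%.
Subordinated notes: weight = 29.2/677.5728 = 0.0431; after-tax cost = 7.28% × (1 − 17.9%) = 5.9769%.
WACC = 0.7228 × 11.9779% + 0.1423 × 6.7668% + 0.0918 × 7.6353% + 0.0431 × 5.9769% = 10.5792%.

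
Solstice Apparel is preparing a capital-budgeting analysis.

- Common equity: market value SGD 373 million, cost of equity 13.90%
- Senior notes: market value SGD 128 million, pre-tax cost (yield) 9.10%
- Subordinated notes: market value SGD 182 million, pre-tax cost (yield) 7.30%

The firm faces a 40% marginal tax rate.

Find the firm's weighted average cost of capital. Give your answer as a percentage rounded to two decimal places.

9.78%

Total capital V = 373 + 128 + 182 = 683.
Equity: weight = 373/683 = 0.5461; cost = 13.9%.
Senior notes: weight = 128/683 = 0.1874; after-tax cost = 9.1% × (1 − 40%) = 5.4600%.
Subordinated notes: weight = 182/683 = 0.2665; after-tax cost = 7.3% × (1 − 40%) = 4.3800%.
WACC = 0.5461 × 13.9000% + 0.1874 × 5.4600% + 0.2665 × 4.3800% = 9.7815%.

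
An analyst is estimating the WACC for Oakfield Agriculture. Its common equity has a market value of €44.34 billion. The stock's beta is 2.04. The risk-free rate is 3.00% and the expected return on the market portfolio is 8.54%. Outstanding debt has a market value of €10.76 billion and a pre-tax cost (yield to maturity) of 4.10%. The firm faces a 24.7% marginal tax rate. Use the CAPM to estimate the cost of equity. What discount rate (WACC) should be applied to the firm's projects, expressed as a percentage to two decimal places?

12.11%

Market risk premium = 8.54% − 3.0% = 5.54%.
Cost of equity via CAPM: Re = 3.0% + 2.04 × 5.54% = 14.3016%.
Total capital V = 44.34 + 10.76 = 55.1.
Equity: weight = 44.34/55.1 = 0.8047; cost = 14.3016%.
Debt: weight = 10.76/55.1 = 0.1953; after-tax cost = 4.1% × (1 − 24.7%) = 3.0873%.
WACC = 0.8047 × 14.3016% + 0.1953 × 3.0873% = 12.1117%.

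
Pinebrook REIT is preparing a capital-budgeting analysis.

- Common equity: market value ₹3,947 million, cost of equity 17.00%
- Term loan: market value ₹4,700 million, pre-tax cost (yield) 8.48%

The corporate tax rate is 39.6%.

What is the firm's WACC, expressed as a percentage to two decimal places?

Total capital V = 3947 + 4700 = 8647.
Equity: weight = 3947/8647 = 0.4565; cost = 17%.
Term loan: weight = 4700/8647 = 0.5435; after-tax cost = 8.48% × (1 − 39.6%) = 5.1219%.
WACC = 0.4565 × 17.0000% + 0.5435 × 5.1219% = 10.5438%.

10.54%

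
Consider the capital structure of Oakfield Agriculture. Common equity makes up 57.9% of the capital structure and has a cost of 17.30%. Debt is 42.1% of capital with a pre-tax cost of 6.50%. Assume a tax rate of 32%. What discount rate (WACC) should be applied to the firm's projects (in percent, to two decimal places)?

After-tax cost of debt = 6.5% × (1 − 32%) = 4.4200%.
WACC = 0.579 × 17.3000% + 0.421 × 4.4200% = 11.8775%.

11.88%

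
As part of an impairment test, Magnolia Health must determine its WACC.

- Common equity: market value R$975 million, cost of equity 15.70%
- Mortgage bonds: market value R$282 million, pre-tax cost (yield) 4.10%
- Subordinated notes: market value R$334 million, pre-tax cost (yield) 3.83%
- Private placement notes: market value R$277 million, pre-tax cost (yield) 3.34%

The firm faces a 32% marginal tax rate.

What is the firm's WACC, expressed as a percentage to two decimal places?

Total capital V = 975 + 282 + 334 + 277 = 1868.
Equity: weight = 975/1868 = 0.5219; cost = 15.7%.
Mortgage bonds: weight = 282/1868 = 0.1510; after-tax cost = 4.1% × (1 − 32%) = 2.7880%.
Subordinated notes: weight = 334/1868 = 0.1788; after-tax cost = 3.83% × (1 − 32%) = 2.6044%.
Private placement notes: weight = 277/1868 = 0.1483; after-tax cost = 3.34% × (1 − 32%) = 2.2712%.
WACC = 0.5219 × 15.7000% + 0.1510 × 2.7880% + 0.1788 × 2.6044% + 0.1483 × 2.2712% = 9.4179%.

9.42%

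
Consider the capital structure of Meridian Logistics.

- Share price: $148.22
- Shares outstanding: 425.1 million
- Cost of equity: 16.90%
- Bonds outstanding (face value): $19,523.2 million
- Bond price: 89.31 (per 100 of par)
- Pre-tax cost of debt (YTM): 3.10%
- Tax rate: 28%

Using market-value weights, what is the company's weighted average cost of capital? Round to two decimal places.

13.72%

Market value of equity E = 148.22 × 425.1m = 63008.322m. Market value of debt D = 19523.2m × 89.31/100 = 17436.16992m.
Total capital V = 63008.322 + 17436.16992 = 80444.49192.
Equity: weight = 63008.322/80444.49192 = 0.7833; cost = 16.9%.
Bonds outstanding: weight = 17436.16992/80444.49192 = 0.2167; after-tax cost = 3.1% × (1 − 28%) = 2.2320%.
WACC = 0.7833 × 16.9000% + 0.2167 × 2.2320% = 13.7207%.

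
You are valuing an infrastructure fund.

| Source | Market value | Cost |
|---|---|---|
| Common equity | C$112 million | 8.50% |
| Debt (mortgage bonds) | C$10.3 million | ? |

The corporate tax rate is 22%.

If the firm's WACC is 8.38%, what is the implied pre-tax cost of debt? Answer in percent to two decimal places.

Total capital V = 112 + 10.3 = 122.3.
Equity weight = 112/122.3 = 0.9158.
Mortgage bonds weight = 10.3/122.3 = 0.0842.
Equity contribution = 0.9158 × 8.5% = 7.7841%.
Remaining for debt = 8.38% − 7.7841% = 0.5959%.
Rd × (1 − 22%) × 0.0842 = 0.5959%  ⇒  Rd = 9.0707%.

9.07%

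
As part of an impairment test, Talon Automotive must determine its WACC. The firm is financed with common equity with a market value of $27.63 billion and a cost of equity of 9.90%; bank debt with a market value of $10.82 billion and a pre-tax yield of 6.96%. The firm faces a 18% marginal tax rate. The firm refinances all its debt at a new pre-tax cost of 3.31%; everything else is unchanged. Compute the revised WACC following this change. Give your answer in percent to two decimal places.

7.88%

After the change:
Total capital V = 27.63 + 10.82 = 38.45.
Equity: weight = 27.63/38.45 = 0.7186; cost = 9.9%.
Bank debt: weight = 10.82/38.45 = 0.2814; after-tax cost = 3.31% × (1 − 18%) = 2.7142%.
WACC = 0.7186 × 9.9000% + 0.2814 × 2.7142% = 7.8779%.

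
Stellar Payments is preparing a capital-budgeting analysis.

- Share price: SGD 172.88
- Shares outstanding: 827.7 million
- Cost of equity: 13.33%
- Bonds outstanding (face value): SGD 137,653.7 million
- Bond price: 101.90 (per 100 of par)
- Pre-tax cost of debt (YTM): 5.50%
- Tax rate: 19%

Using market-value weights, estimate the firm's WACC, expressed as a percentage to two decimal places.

Market value of equity E = 172.88 × 827.7m = 143092.776m. Market value of debt D = 137653.7m × 101.9/100 = 140269.1203m.
Total capital V = 143092.776 + 140269.1203 = 283361.8963.
Equity: weight = 143092.776/283361.8963 = 0.5050; cost = 13.33%.
Bonds outstanding: weight = 140269.1203/283361.8963 = 0.4950; after-tax cost = 5.5% × (1 − 19%) = 4.4550%.
WACC = 0.5050 × 13.3300% + 0.4950 × 4.4550% = 8.9367%.

8.94%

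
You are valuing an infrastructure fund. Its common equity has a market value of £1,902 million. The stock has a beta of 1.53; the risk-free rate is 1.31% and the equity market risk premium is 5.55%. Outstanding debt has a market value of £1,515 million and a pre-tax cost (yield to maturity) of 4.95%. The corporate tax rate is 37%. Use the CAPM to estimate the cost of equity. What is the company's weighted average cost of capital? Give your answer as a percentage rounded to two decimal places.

6.84%

Cost of equity via CAPM: Re = 1.31% + 1.53 × 5.55% = 9.8015%.
Total capital V = 1902 + 1515 = 3417.
Equity: weight = 1902/3417 = 0.5566; cost = 9.8015%.
Debt: weight = 1515/3417 = 0.4434; after-tax cost = 4.95% × (1 − 37%) = 3.1185%.
WACC = 0.5566 × 9.8015% + 0.4434 × 3.1185% = 6.8384%.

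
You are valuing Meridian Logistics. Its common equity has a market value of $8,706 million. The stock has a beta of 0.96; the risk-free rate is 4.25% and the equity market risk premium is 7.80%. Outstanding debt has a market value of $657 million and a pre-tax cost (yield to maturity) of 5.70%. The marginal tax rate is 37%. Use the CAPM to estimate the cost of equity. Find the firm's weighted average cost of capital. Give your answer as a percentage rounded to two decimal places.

Cost of equity via CAPM: Re = 4.25% + 0.96 × 7.8% = 11.7380%.
Total capital V = 8706 + 657 = 9363.
Equity: weight = 8706/9363 = 0.9298; cost = 11.738%.
Debt: weight = 657/9363 = 0.0702; after-tax cost = 5.7% × (1 − 37%) = 3.5910%.
WACC = 0.9298 × 11.7380% + 0.0702 × 3.5910% = 11.1663%.

11.17%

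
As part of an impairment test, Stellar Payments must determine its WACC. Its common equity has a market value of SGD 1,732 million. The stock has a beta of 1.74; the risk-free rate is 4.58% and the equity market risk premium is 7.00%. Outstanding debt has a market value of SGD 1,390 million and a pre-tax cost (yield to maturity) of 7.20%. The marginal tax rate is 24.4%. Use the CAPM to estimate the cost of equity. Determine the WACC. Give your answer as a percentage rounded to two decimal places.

Cost of equity via CAPM: Re = 4.58% + 1.74 × 7.0% = 16.7600%.
Total capital V = 1732 + 1390 = 3122.
Equity: weight = 1732/3122 = 0.5548; cost = 16.76%.
Debt: weight = 1390/3122 = 0.4452; after-tax cost = 7.2% × (1 − 24.4%) = 5.4432%.
WACC = 0.5548 × 16.7600% + 0.4452 × 5.4432% = 11.7215%.

11.72%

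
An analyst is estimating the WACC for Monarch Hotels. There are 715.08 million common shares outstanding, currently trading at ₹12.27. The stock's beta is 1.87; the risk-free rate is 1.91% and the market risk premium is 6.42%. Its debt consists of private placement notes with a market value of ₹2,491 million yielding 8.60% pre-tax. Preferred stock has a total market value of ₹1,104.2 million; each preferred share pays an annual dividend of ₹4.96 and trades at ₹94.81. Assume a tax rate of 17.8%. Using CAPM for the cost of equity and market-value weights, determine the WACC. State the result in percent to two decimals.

11.76%

Cost of equity via CAPM: Re = 1.91% + 1.87 × 6.42% = 13.9154%.
Cost of preferred: Rp = 4.96 / 94.81 = 5.2315%.
Market value of equity E = 12.27 × 715.08m = 8774.0316m.
Total capital V = 8774.0316 + 1104.2 + 2491 = 12369.2316.
Equity: weight = 8774.0316/12369.2316 = 0.7093; cost = 13.9154%.
Preferred: weight = 1104.2/12369.2316 = 0.0893; cost = 5.2315%.
Private placement notes: weight = 2491/12369.2316 = 0.2014; after-tax cost = 8.6% × (1 − 17.8%) = 7.0692%.
WACC = 0.7093 × 13.9154% + 0.0893 × 5.2315% + 0.2014 × 7.0692% = 11.7615%.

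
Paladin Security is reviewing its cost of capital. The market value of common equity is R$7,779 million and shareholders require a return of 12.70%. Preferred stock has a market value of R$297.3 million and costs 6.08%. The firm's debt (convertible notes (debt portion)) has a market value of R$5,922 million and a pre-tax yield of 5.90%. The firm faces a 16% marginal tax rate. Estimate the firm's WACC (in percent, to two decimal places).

Total capital V = 7779 + 297.3 + 5922 = 13998.3.
Equity: weight = 7779/13998.3 = 0.5557; cost = 12.7%.
Preferred: weight = 297.3/13998.3 = 0.0212; cost = 6.08%.
Convertible notes (debt portion): weight = 5922/13998.3 = 0.4231; after-tax cost = 5.9% × (1 − 16%) = 4.9560%.
WACC = 0.5557 × 12.7000% + 0.0212 × 6.0800% + 0.4231 × 4.9560% = 9.2833%.

9.28%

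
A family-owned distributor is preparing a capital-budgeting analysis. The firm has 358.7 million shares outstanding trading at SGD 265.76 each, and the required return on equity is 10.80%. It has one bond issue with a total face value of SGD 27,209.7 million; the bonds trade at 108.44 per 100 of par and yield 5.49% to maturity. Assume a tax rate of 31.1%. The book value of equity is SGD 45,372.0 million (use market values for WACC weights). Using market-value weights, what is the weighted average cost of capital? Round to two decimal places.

Market value of equity E = 265.76 × 358.7m = 95328.112m. Market value of debt D = 27209.7m × 108.44/100 = 29506.19868m.
Total capital V = 95328.112 + 29506.19868 = 124834.31068.
Equity: weight = 95328.112/124834.31068 = 0.7636; cost = 10.8%.
Bonds outstanding: weight = 29506.19868/124834.31068 = 0.2364; after-tax cost = 5.49% × (1 − 31.1%) = 3.7826%.
WACC = 0.7636 × 10.8000% + 0.2364 × 3.7826% = 9.1413%.

9.14%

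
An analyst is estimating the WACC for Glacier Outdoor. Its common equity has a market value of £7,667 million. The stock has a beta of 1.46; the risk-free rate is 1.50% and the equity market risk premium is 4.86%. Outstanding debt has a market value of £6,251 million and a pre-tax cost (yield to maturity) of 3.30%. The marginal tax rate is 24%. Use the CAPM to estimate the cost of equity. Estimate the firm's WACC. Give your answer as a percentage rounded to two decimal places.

Cost of equity via CAPM: Re = 1.5% + 1.46 × 4.86% = 8.5956%.
Total capital V = 7667 + 6251 = 13918.
Equity: weight = 7667/13918 = 0.5509; cost = 8.5956%.
Debt: weight = 6251/13918 = 0.4491; after-tax cost = 3.3% × (1 − 24%) = 2.5080%.
WACC = 0.5509 × 8.5956% + 0.4491 × 2.5080% = 5.8615%.

5.86%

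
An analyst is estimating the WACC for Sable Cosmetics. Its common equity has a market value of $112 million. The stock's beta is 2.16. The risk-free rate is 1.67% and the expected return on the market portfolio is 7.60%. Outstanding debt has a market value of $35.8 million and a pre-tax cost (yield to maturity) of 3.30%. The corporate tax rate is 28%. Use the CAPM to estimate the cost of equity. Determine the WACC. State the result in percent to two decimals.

11.55%

Market risk premium = 7.6% − 1.67% = 5.93%.
Cost of equity via CAPM: Re = 1.67% + 2.16 × 5.93% = 14.4788%.
Total capital V = 112 + 35.8 = 147.8.
Equity: weight = 112/147.8 = 0.7578; cost = 14.4788%.
Debt: weight = 35.8/147.8 = 0.2422; after-tax cost = 3.3% × (1 − 28%) = 2.3760%.
WACC = 0.7578 × 14.4788% + 0.2422 × 2.3760% = 11.5473%.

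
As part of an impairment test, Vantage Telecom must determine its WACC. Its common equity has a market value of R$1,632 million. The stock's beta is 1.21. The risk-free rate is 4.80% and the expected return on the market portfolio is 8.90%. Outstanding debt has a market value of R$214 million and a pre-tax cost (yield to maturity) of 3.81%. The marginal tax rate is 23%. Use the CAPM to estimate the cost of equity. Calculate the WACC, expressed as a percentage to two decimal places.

Market risk premium = 8.9% − 4.8% = 4.1%.
Cost of equity via CAPM: Re = 4.8% + 1.21 × 4.1% = 9.7610%.
Total capital V = 1632 + 214 = 1846.
Equity: weight = 1632/1846 = 0.8841; cost = 9.761%.
Debt: weight = 214/1846 = 0.1159; after-tax cost = 3.81% × (1 − 23%) = 2.9337%.
WACC = 0.8841 × 9.7610% + 0.1159 × 2.9337% = 8.9695%.

8.97%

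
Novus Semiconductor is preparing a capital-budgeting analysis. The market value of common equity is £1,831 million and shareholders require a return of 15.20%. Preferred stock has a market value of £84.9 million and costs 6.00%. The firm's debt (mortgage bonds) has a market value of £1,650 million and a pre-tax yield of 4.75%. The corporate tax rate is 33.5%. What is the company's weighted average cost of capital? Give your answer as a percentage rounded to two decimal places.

Total capital V = 1831 + 84.9 + 1650 = 3565.9.
Equity: weight = 1831/3565.9 = 0.5135; cost = 15.2%.
Preferred: weight = 84.9/3565.9 = 0.0238; cost = 6%.
Mortgage bonds: weight = 1650/3565.9 = 0.4627; after-tax cost = 4.75% × (1 − 33.5%) = 3.1588%.
WACC = 0.5135 × 15.2000% + 0.0238 × 6.0000% + 0.4627 × 3.1588% = 9.4093%.

9.41%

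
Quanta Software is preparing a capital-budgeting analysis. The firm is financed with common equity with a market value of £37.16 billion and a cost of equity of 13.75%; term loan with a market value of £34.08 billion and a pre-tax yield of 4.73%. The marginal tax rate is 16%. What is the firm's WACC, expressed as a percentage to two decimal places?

Total capital V = 37.16 + 34.08 = 71.24.
Equity: weight = 37.16/71.24 = 0.5216; cost = 13.75%.
Term loan: weight = 34.08/71.24 = 0.4784; after-tax cost = 4.73% × (1 − 16%) = 3.9732%.
WACC = 0.5216 × 13.7500% + 0.4784 × 3.9732% = 9.0729%.

9.07%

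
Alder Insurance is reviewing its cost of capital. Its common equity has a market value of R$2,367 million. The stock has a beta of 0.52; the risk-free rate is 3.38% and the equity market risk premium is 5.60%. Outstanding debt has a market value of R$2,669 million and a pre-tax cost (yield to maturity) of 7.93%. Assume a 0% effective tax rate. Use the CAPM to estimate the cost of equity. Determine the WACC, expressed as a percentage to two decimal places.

Cost of equity via CAPM: Re = 3.38% + 0.52 × 5.6% = 6.2920%.
Total capital V = 2367 + 2669 = 5036.
Equity: weight = 2367/5036 = 0.4700; cost = 6.292%.
Debt: weight = 2669/5036 = 0.5300; after-tax cost = 7.93% × (1 − 0%) = 7.9300%.
WACC = 0.4700 × 6.2920% + 0.5300 × 7.9300% = 7.1601%.

7.16%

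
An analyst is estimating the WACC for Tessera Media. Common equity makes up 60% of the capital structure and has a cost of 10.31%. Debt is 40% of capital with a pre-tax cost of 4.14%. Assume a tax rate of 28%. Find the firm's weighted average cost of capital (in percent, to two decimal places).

7.38%

After-tax cost of debt = 4.14% × (1 − 28%) = 2.9808%.
WACC = 0.600 × 10.3100% + 0.400 × 2.9808% = 7.3783%.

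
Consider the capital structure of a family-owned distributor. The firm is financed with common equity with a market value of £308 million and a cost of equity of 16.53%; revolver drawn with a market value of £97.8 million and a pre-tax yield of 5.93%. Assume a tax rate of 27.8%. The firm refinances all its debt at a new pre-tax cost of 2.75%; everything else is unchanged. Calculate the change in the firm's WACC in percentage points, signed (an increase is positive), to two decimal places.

-0.55 pp

Current WACC:
Total capital V = 308 + 97.8 = 405.8.
Equity: weight = 308/405.8 = 0.7590; cost = 16.53%.
Revolver drawn: weight = 97.8/405.8 = 0.2410; after-tax cost = 5.93% × (1 − 27.8%) = 4.2815%.
WACC = 0.7590 × 16.5300% + 0.2410 × 4.2815% = 13.5780%.
After the change:
Total capital V = 308 + 97.8 = 405.8.
Equity: weight = 308/405.8 = 0.7590; cost = 16.53%.
Revolver drawn: weight = 97.8/405.8 = 0.2410; after-tax cost = 2.75% × (1 − 27.8%) = 1.9855%.
WACC = 0.7590 × 16.5300% + 0.2410 × 1.9855% = 13.0247%.
Change in WACC = 13.0247% − 13.5780% = -0.5533 pp.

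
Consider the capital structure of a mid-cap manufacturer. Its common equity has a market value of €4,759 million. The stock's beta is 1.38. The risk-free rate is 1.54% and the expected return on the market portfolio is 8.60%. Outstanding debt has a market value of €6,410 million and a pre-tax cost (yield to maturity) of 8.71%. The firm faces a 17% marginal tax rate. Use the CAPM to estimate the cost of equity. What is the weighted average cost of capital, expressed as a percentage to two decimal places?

Market risk premium = 8.6% − 1.54% = 7.06%.
Cost of equity via CAPM: Re = 1.54% + 1.38 × 7.06% = 11.2828%.
Total capital V = 4759 + 6410 = 11169.
Equity: weight = 4759/11169 = 0.4261; cost = 11.2828%.
Debt: weight = 6410/11169 = 0.5739; after-tax cost = 8.71% × (1 − 17%) = 7.2293%.
WACC = 0.4261 × 11.2828% + 0.5739 × 7.2293% = 8.9565%.

8.96%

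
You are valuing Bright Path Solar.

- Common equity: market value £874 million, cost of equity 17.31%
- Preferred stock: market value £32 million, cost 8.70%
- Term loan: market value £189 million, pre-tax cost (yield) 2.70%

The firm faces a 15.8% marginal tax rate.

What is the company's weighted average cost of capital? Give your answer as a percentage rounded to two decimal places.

14.46%

Total capital V = 874 + 32 + 189 = 1095.
Equity: weight = 874/1095 = 0.7982; cost = 17.31%.
Preferred: weight = 32/1095 = 0.0292; cost = 8.7%.
Term loan: weight = 189/1095 = 0.1726; after-tax cost = 2.7% × (1 − 15.8%) = 2.2734%.
WACC = 0.7982 × 17.3100% + 0.0292 × 8.7000% + 0.1726 × 2.2734% = 14.4630%.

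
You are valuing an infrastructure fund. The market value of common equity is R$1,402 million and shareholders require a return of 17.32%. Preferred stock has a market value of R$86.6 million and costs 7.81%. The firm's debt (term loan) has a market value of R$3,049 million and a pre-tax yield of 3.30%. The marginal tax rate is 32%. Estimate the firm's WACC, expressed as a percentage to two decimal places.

Total capital V = 1402 + 86.6 + 3049 = 4537.6.
Equity: weight = 1402/4537.6 = 0.3090; cost = 17.32%.
Preferred: weight = 86.6/4537.6 = 0.0191; cost = 7.81%.
Term loan: weight = 3049/4537.6 = 0.6719; after-tax cost = 3.3% × (1 − 32%) = 2.2440%.
WACC = 0.3090 × 17.3200% + 0.0191 × 7.8100% + 0.6719 × 2.2440% = 7.0083%.

7.01%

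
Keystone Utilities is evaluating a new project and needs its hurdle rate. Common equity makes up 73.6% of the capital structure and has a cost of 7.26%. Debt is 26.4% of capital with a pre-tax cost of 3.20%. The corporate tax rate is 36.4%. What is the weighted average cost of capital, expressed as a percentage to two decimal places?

5.88%

After-tax cost of debt = 3.2% × (1 − 36.4%) = 2.0352%.
WACC = 0.736 × 7.2600% + 0.264 × 2.0352% = 5.8807%.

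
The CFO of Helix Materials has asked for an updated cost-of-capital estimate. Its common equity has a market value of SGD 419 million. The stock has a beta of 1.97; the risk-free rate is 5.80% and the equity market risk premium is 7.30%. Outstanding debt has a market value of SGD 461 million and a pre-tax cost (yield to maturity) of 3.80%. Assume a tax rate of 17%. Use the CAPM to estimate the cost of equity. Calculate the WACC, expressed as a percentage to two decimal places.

11.26%

Cost of equity via CAPM: Re = 5.8% + 1.97 × 7.3% = 20.1810%.
Total capital V = 419 + 461 = 880.
Equity: weight = 419/880 = 0.4761; cost = 20.181%.
Debt: weight = 461/880 = 0.5239; after-tax cost = 3.8% × (1 − 17%) = 3.1540%.
WACC = 0.4761 × 20.1810% + 0.5239 × 3.1540% = 11.2612%.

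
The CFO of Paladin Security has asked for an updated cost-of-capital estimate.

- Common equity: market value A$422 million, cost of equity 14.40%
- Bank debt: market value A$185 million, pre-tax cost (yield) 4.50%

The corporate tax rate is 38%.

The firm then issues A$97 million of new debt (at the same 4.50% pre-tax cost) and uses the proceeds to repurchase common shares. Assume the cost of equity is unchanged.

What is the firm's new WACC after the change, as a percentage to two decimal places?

9.01%

After the change:
Total capital V = 325 + 282 = 607.
Equity: weight = 325/607 = 0.5354; cost = 14.4%.
Bank debt: weight = 282/607 = 0.4646; after-tax cost = 4.5% × (1 − 38%) = 2.7900%.
WACC = 0.5354 × 14.4000% + 0.4646 × 2.7900% = 9.0062%.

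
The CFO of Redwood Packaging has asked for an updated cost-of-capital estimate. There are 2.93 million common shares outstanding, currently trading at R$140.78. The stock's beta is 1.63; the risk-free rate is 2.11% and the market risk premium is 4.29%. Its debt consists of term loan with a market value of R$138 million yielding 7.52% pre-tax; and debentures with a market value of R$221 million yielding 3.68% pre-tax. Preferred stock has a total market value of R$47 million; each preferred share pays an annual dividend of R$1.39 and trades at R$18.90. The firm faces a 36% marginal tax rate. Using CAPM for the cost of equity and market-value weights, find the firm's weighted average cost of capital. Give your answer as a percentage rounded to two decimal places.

Cost of equity via CAPM: Re = 2.11% + 1.63 × 4.29% = 9.1027%.
Cost of preferred: Rp = 1.39 / 18.9 = 7.3545%.
Market value of equity E = 140.78 × 2.93m = 412.4854m.
Total capital V = 412.4854 + 47 + 138 + 221 = 818.4854.
Equity: weight = 412.4854/818.4854 = 0.5040; cost = 9.1027%.
Preferred: weight = 47/818.4854 = 0.0574; cost = 7.3545%.
Term loan: weight = 138/818.4854 = 0.1686; after-tax cost = 7.52% × (1 − 36%) = 4.8128%.
Debentures: weight = 221/818.4854 = 0.2700; after-tax cost = 3.68% × (1 − 36%) = 2.3552%.
WACC = 0.5040 × 9.1027% + 0.0574 × 7.3545% + 0.1686 × 4.8128% + 0.2700 × 2.3552% = 6.4571%.

6.46%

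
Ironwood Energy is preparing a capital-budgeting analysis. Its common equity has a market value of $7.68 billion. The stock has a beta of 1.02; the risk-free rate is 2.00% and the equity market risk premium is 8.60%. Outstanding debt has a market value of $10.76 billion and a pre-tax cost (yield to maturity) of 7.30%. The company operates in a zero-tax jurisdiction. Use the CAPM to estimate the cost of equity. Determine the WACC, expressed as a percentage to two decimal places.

Cost of equity via CAPM: Re = 2.0% + 1.02 × 8.6% = 10.7720%.
Total capital V = 7.68 + 10.76 = 18.44.
Equity: weight = 7.68/18.44 = 0.4165; cost = 10.772%.
Debt: weight = 10.76/18.44 = 0.5835; after-tax cost = 7.3% × (1 − 0%) = 7.3000%.
WACC = 0.4165 × 10.7720% + 0.5835 × 7.3000% = 8.7460%.

8.75%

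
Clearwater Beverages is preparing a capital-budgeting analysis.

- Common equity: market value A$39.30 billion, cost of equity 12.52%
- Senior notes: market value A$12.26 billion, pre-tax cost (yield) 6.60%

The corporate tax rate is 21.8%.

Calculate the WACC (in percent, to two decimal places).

10.77%

Total capital V = 39.3 + 12.26 = 51.56.
Equity: weight = 39.3/51.56 = 0.7622; cost = 12.52%.
Senior notes: weight = 12.26/51.56 = 0.2378; after-tax cost = 6.6% × (1 − 21.8%) = 5.1612%.
WACC = 0.7622 × 12.5200% + 0.2378 × 5.1612% = 10.7702%.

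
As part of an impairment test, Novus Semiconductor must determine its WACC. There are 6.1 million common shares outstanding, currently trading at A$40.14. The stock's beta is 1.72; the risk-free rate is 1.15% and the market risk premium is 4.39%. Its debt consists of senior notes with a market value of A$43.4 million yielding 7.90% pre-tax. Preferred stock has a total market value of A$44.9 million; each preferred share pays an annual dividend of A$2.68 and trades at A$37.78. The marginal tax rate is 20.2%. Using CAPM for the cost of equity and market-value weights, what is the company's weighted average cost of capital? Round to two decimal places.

Cost of equity via CAPM: Re = 1.15% + 1.72 × 4.39% = 8.7008%.
Cost of preferred: Rp = 2.68 / 37.78 = 7.0937%.
Market value of equity E = 40.14 × 6.1m = 244.854m.
Total capital V = 244.854 + 44.9 + 43.4 = 333.154.
Equity: weight = 244.854/333.154 = 0.7350; cost = 8.7008%.
Preferred: weight = 44.9/333.154 = 0.1348; cost = 7.0937%.
Senior notes: weight = 43.4/333.154 = 0.1303; after-tax cost = 7.9% × (1 − 20.2%) = 6.3042%.
WACC = 0.7350 × 8.7008% + 0.1348 × 7.0937% + 0.1303 × 6.3042% = 8.1720%.

8.17%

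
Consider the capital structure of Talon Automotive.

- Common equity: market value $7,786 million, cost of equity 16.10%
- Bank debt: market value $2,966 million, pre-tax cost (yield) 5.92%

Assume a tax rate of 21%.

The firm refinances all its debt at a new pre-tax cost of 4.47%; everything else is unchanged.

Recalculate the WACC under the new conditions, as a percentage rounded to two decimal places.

After the change:
Total capital V = 7786 + 2966 = 10752.
Equity: weight = 7786/10752 = 0.7241; cost = 16.1%.
Bank debt: weight = 2966/10752 = 0.2759; after-tax cost = 4.47% × (1 − 21%) = 3.5313%.
WACC = 0.7241 × 16.1000% + 0.2759 × 3.5313% = 12.6329%.

12.63%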